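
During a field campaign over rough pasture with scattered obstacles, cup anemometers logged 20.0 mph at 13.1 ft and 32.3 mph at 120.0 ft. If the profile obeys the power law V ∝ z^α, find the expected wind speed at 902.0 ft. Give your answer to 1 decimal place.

First find α: α = ln(V₂/V₁)/ln(z₂/z₁) = ln(32.3/20.0)/ln(120.0/13.1) = 0.47933/2.21488 = 0.2164
Extrapolate from 120.0 ft to 902.0 ft: V₃ = 32.3 × (902.0/120.0)^0.2164 = 32.3 × 1.5473 = 49.9791 mph

50.0 mph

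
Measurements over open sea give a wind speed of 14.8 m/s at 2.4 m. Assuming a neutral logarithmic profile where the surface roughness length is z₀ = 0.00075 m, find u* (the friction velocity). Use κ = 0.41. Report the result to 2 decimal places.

u* ≈ 0.75 m/s

Log law: V(z) = (u*/κ) · ln(z/z₀) ⇒ u* = κ · V / ln(z/z₀)
u* = 0.41 × 14.8 / ln(2.4/0.00075) = 0.41 × 14.8 / 8.0709
   = 6.0680 / 8.0709 = 0.7518 m/s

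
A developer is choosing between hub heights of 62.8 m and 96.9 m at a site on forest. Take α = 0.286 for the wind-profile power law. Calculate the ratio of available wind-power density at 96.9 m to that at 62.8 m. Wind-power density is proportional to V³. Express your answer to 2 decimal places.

Speed ratio: V_B/V_A = (z_B/z_A)^α = (96.9/62.8)^0.286 = (1.5430)^0.286 = 1.13207
Power-density ratio: P_B/P_A = (V_B/V_A)³ = (1.13207)³ = 1.45083

1.45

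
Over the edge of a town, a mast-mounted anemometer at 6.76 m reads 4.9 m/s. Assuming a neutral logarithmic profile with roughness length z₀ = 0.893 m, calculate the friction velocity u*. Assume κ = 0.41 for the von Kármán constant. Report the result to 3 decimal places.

u* ≈ 0.992 m/s

Log law: V(z) = (u*/κ) · ln(z/z₀) ⇒ u* = κ · V / ln(z/z₀)
u* = 0.41 × 4.9 / ln(6.76/0.893) = 0.41 × 4.9 / 2.0242
   = 2.0090 / 2.0242 = 0.9925 m/s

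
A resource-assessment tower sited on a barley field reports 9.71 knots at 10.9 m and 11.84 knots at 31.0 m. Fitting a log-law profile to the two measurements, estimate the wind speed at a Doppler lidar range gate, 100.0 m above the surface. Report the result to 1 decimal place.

Log law: V ∝ ln(z/z₀). From the pair, with r = V₁/V₂ = 0.82010,
ln z₀ = (ln z₁ − r·ln z₂)/(1 − r) = (2.3888 − 0.82010×3.4340)/0.17990 = -2.3761 → z₀ = 0.09291 m
V₃ = V₁ · ln(z₃/z₀)/ln(z₁/z₀) = 9.71 × 6.9813/4.7648 = 14.2267 knots

14.2 knots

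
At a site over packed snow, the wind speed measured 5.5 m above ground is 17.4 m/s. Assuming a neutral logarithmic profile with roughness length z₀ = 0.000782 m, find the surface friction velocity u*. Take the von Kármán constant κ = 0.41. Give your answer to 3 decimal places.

u* ≈ 0.805 m/s

Log law: V(z) = (u*/κ) · ln(z/z₀) ⇒ u* = κ · V / ln(z/z₀)
u* = 0.41 × 17.4 / ln(5.5/0.000782) = 0.41 × 17.4 / 8.8584
   = 7.1340 / 8.8584 = 0.8053 m/s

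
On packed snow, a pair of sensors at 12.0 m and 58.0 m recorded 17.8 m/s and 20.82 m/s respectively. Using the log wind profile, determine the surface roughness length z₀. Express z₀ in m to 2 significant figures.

z₀ ≈ 0.0011 m

Log law: V(z) ∝ ln(z/z₀). With r = V₁/V₂ = 17.8/20.82 = 0.85495,
r · ln(z₂/z₀) = ln(z₁/z₀) ⇒ ln z₀ = (ln z₁ − r·ln z₂)/(1 − r)
ln z₀ = (2.48491 − 0.85495×4.06044) / 0.14505 = -6.8014
z₀ = exp(-6.8014) = 0.001112 m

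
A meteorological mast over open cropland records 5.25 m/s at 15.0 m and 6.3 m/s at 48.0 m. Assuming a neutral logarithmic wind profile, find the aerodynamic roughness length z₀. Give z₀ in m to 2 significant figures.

z₀ ≈ 0.045 m

Log law: V(z) ∝ ln(z/z₀). With r = V₁/V₂ = 5.25/6.3 = 0.83333,
r · ln(z₂/z₀) = ln(z₁/z₀) ⇒ ln z₀ = (ln z₁ − r·ln z₂)/(1 − r)
ln z₀ = (2.70805 − 0.83333×3.87120) / 0.16667 = -3.1077
z₀ = exp(-3.1077) = 0.04470 m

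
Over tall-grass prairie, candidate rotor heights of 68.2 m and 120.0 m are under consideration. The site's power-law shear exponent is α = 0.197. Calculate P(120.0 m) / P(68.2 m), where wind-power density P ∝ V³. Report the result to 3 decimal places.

Speed ratio: V_B/V_A = (z_B/z_A)^α = (120.0/68.2)^0.197 = (1.7595)^0.197 = 1.11775
Power-density ratio: P_B/P_A = (V_B/V_A)³ = (1.11775)³ = 1.39646

1.396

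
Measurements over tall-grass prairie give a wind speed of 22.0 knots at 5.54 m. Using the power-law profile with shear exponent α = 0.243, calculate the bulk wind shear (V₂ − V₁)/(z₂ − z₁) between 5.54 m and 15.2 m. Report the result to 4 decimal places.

Power law: V₂ = V₁ · (z₂/z₁)^α = 22.0 × (2.7437)^0.243 = 28.1150 knots
ΔV/Δz = (28.1150 − 22.0)/(15.2 − 5.54) = 6.1150/9.6600 = 0.63302 knots/m

0.6330 knots/m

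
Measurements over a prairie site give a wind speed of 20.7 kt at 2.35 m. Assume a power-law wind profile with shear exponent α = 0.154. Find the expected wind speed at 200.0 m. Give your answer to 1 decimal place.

Power-law profile: V₂ = V₁ · (z₂/z₁)^α
V₂ = 20.7 × (200.0/2.35)^0.154 = 20.7 × (85.1064)^0.154
    = 20.7 × 1.9825 = 41.0378 kt

41.0 kt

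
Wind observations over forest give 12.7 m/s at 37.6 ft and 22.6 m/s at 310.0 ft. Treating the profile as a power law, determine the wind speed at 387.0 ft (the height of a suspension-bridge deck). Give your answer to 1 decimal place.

24.0 m/s

First find α: α = ln(V₂/V₁)/ln(z₂/z₁) = ln(22.6/12.7)/ln(310.0/37.6) = 0.57635/2.10957 = 0.2732
Extrapolate from 310.0 ft to 387.0 ft: V₃ = 22.6 × (387.0/310.0)^0.2732 = 22.6 × 1.0625 = 24.0122 m/s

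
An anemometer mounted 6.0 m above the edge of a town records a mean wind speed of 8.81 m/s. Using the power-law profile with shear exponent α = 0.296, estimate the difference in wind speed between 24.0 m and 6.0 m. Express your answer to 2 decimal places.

Power law: V₂ = V₁ · (z₂/z₁)^α = 8.81 × (4.0000)^0.296 = 13.2796 m/s
ΔV = 13.2796 − 8.81 = 4.4696 m/s

4.47 m/s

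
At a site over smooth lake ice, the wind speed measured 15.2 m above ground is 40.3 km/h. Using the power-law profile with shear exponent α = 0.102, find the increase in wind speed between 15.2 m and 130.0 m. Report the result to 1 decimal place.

Power law: V₂ = V₁ · (z₂/z₁)^α = 40.3 × (8.5526)^0.102 = 50.1625 km/h
ΔV = 50.1625 − 40.3 = 9.8625 km/h

9.9 km/h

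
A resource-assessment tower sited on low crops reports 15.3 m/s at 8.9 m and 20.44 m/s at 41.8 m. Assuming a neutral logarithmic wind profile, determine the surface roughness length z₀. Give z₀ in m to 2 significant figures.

z₀ ≈ 0.089 m

Log law: V(z) ∝ ln(z/z₀). With r = V₁/V₂ = 15.3/20.44 = 0.74853,
r · ln(z₂/z₀) = ln(z₁/z₀) ⇒ ln z₀ = (ln z₁ − r·ln z₂)/(1 − r)
ln z₀ = (2.18605 − 0.74853×3.73290) / 0.25147 = -2.4184
z₀ = exp(-2.4184) = 0.08907 m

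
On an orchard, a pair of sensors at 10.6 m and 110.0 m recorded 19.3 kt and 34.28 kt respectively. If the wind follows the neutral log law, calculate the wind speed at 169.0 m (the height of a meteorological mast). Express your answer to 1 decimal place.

37.0 kt

Log law: V ∝ ln(z/z₀). From the pair, with r = V₁/V₂ = 0.56301,
ln z₀ = (ln z₁ − r·ln z₂)/(1 − r) = (2.3609 − 0.56301×4.7005)/0.43699 = -0.6535 → z₀ = 0.5202 m
V₃ = V₁ · ln(z₃/z₀)/ln(z₁/z₀) = 19.3 × 5.7834/3.0143 = 37.0295 kt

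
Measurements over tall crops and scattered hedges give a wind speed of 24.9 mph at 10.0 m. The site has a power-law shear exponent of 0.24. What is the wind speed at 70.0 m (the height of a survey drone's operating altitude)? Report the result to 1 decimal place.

Power-law profile: V₂ = V₁ · (z₂/z₁)^α
V₂ = 24.9 × (70.0/10.0)^0.24 = 24.9 × (7.0000)^0.24
    = 24.9 × 1.5952 = 39.7212 mph

39.7 mph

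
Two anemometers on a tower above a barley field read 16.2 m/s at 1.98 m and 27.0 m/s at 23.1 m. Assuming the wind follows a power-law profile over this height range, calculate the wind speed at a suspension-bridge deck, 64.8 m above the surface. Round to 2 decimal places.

First find α: α = ln(V₂/V₁)/ln(z₂/z₁) = ln(27.0/16.2)/ln(23.1/1.98) = 0.51083/2.45674 = 0.2079
Extrapolate from 23.1 m to 64.8 m: V₃ = 27.0 × (64.8/23.1)^0.2079 = 27.0 × 1.2392 = 33.4586 m/s

33.46 m/s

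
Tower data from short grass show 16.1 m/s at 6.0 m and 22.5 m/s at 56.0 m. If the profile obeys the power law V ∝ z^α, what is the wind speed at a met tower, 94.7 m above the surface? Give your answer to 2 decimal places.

24.34 m/s

First find α: α = ln(V₂/V₁)/ln(z₂/z₁) = ln(22.5/16.1)/ln(56.0/6.0) = 0.33470/2.23359 = 0.1498
Extrapolate from 56.0 m to 94.7 m: V₃ = 22.5 × (94.7/56.0)^0.1498 = 22.5 × 1.0819 = 24.3429 m/s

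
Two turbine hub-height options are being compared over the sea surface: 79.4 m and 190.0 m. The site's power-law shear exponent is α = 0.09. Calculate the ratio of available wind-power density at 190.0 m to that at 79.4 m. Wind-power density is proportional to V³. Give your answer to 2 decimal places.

1.27

Speed ratio: V_B/V_A = (z_B/z_A)^α = (190.0/79.4)^0.09 = (2.3929)^0.09 = 1.08169
Power-density ratio: P_B/P_A = (V_B/V_A)³ = (1.08169)³ = 1.26565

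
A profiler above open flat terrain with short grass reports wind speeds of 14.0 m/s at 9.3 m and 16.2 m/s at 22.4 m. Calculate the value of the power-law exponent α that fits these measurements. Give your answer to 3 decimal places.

Power law: V₂/V₁ = (z₂/z₁)^α ⇒ α = ln(V₂/V₁) / ln(z₂/z₁)
α = ln(16.2/14.0) / ln(22.4/9.3) = ln(1.1571) / ln(2.4086)
  = 0.14595 / 0.87905 = 0.16604

α ≈ 0.166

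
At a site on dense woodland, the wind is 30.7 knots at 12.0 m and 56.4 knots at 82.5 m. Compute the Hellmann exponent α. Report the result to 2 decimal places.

α ≈ 0.32

Power law: V₂/V₁ = (z₂/z₁)^α ⇒ α = ln(V₂/V₁) / ln(z₂/z₁)
α = ln(56.4/30.7) / ln(82.5/12.0) = ln(1.8371) / ln(6.8750)
  = 0.60821 / 1.92789 = 0.31548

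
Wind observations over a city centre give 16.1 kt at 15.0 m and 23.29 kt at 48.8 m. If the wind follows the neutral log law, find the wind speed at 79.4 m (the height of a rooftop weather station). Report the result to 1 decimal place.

26.3 kt

Log law: V ∝ ln(z/z₀). From the pair, with r = V₁/V₂ = 0.69128,
ln z₀ = (ln z₁ − r·ln z₂)/(1 − r) = (2.7081 − 0.69128×3.8877)/0.30872 = 0.0665 → z₀ = 1.069 m
V₃ = V₁ · ln(z₃/z₀)/ln(z₁/z₀) = 16.1 × 4.3080/2.6416 = 26.2568 kt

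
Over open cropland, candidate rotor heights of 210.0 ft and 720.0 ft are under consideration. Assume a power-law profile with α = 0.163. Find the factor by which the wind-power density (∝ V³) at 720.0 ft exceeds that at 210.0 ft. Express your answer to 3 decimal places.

Speed ratio: V_B/V_A = (z_B/z_A)^α = (720.0/210.0)^0.163 = (3.4286)^0.163 = 1.22243
Power-density ratio: P_B/P_A = (V_B/V_A)³ = (1.22243)³ = 1.82671

1.827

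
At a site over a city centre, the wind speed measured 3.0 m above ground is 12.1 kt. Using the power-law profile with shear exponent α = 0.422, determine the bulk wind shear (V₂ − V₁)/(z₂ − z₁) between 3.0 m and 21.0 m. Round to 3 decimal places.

Power law: V₂ = V₁ · (z₂/z₁)^α = 12.1 × (7.0000)^0.422 = 27.5053 kt
ΔV/Δz = (27.5053 − 12.1)/(21.0 − 3.0) = 15.4053/18.0000 = 0.85585 kt/m

0.856 kt/m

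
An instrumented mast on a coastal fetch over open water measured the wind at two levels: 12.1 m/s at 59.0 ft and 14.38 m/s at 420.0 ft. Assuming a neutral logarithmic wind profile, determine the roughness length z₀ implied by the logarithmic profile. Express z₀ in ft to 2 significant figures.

Log law: V(z) ∝ ln(z/z₀). With r = V₁/V₂ = 12.1/14.38 = 0.84145,
r · ln(z₂/z₀) = ln(z₁/z₀) ⇒ ln z₀ = (ln z₁ − r·ln z₂)/(1 − r)
ln z₀ = (4.07754 − 0.84145×6.04025) / 0.15855 = -6.3386
z₀ = exp(-6.3386) = 0.001767 ft

z₀ ≈ 0.0018 ft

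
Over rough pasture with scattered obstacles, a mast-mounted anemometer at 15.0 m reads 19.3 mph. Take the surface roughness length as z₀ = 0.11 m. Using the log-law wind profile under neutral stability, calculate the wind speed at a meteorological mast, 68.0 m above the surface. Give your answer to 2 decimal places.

25.23 mph

Log law: V(z) ∝ ln(z/z₀), so V₂/V₁ = ln(z₂/z₀) / ln(z₁/z₀).
ln(68.0/0.11) = 6.4268, ln(15.0/0.11) = 4.9153
V₂ = 19.3 × 6.4268/4.9153 = 19.3 × 1.3075 = 25.2347 mph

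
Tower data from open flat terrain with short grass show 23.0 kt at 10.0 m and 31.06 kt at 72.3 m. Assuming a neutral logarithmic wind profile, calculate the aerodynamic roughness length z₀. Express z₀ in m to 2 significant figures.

z₀ ≈ 0.035 m

Log law: V(z) ∝ ln(z/z₀). With r = V₁/V₂ = 23.0/31.06 = 0.74050,
r · ln(z₂/z₀) = ln(z₁/z₀) ⇒ ln z₀ = (ln z₁ − r·ln z₂)/(1 − r)
ln z₀ = (2.30259 − 0.74050×4.28082) / 0.25950 = -3.3425
z₀ = exp(-3.3425) = 0.03535 m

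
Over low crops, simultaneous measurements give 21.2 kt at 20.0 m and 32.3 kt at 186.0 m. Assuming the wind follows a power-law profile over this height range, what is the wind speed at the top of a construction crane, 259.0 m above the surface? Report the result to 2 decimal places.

34.38 kt

First find α: α = ln(V₂/V₁)/ln(z₂/z₁) = ln(32.3/21.2)/ln(186.0/20.0) = 0.42107/2.23001 = 0.1888
Extrapolate from 186.0 m to 259.0 m: V₃ = 32.3 × (259.0/186.0)^0.1888 = 32.3 × 1.0645 = 34.3837 kt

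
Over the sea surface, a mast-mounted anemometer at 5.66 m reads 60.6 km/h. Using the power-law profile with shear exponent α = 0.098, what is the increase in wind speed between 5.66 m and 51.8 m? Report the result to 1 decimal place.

Power law: V₂ = V₁ · (z₂/z₁)^α = 60.6 × (9.1519)^0.098 = 75.2837 km/h
ΔV = 75.2837 − 60.6 = 14.6837 km/h

14.7 km/h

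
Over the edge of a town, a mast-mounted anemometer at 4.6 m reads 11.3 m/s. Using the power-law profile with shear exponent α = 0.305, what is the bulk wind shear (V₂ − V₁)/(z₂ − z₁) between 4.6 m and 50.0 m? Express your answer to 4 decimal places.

Power law: V₂ = V₁ · (z₂/z₁)^α = 11.3 × (10.8696)^0.305 = 23.3950 m/s
ΔV/Δz = (23.3950 − 11.3)/(50.0 − 4.6) = 12.0950/45.4000 = 0.26641 m/s/m

0.2664 m/s/m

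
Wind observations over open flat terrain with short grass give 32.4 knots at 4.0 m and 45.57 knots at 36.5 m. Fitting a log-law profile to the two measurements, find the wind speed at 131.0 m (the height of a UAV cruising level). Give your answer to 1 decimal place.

Log law: V ∝ ln(z/z₀). From the pair, with r = V₁/V₂ = 0.71099,
ln z₀ = (ln z₁ − r·ln z₂)/(1 − r) = (1.3863 − 0.71099×3.5973)/0.28901 = -4.0531 → z₀ = 0.01737 m
V₃ = V₁ · ln(z₃/z₀)/ln(z₁/z₀) = 32.4 × 8.9283/5.4394 = 53.1818 knots

53.2 knots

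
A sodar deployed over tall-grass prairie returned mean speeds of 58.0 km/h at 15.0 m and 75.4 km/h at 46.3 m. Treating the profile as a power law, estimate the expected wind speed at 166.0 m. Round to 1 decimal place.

First find α: α = ln(V₂/V₁)/ln(z₂/z₁) = ln(75.4/58.0)/ln(46.3/15.0) = 0.26236/1.12709 = 0.2328
Extrapolate from 46.3 m to 166.0 m: V₃ = 75.4 × (166.0/46.3)^0.2328 = 75.4 × 1.3461 = 101.4972 km/h

101.5 km/h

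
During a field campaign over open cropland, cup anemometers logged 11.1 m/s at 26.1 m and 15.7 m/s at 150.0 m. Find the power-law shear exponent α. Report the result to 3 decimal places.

Power law: V₂/V₁ = (z₂/z₁)^α ⇒ α = ln(V₂/V₁) / ln(z₂/z₁)
α = ln(15.7/11.1) / ln(150.0/26.1) = ln(1.4144) / ln(5.7471)
  = 0.34672 / 1.74870 = 0.19827

α ≈ 0.198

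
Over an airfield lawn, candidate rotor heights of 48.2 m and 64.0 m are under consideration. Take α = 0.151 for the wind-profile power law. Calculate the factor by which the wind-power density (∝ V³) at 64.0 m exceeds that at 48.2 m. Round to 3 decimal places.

1.137

Speed ratio: V_B/V_A = (z_B/z_A)^α = (64.0/48.2)^0.151 = (1.3278)^0.151 = 1.04374
Power-density ratio: P_B/P_A = (V_B/V_A)³ = (1.04374)³ = 1.13705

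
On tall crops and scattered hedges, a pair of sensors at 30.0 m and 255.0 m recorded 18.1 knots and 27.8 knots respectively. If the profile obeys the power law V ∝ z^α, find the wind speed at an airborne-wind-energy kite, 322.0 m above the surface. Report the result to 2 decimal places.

First find α: α = ln(V₂/V₁)/ln(z₂/z₁) = ln(27.8/18.1)/ln(255.0/30.0) = 0.42912/2.14007 = 0.2005
Extrapolate from 255.0 m to 322.0 m: V₃ = 27.8 × (322.0/255.0)^0.2005 = 27.8 × 1.0479 = 29.1313 knots

29.13 knots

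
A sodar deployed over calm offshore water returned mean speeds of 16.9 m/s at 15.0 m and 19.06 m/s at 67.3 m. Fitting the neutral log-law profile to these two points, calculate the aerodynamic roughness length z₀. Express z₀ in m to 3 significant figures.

Log law: V(z) ∝ ln(z/z₀). With r = V₁/V₂ = 16.9/19.06 = 0.88667,
r · ln(z₂/z₀) = ln(z₁/z₀) ⇒ ln z₀ = (ln z₁ − r·ln z₂)/(1 − r)
ln z₀ = (2.70805 − 0.88667×4.20916) / 0.11333 = -9.0367
z₀ = exp(-9.0367) = 0.0001190 m

z₀ ≈ 0.000119 m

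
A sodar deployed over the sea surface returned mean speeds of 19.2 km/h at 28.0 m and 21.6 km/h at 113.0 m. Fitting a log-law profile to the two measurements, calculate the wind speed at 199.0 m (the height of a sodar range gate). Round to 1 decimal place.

22.6 km/h

Log law: V ∝ ln(z/z₀). From the pair, with r = V₁/V₂ = 0.88889,
ln z₀ = (ln z₁ − r·ln z₂)/(1 − r) = (3.3322 − 0.88889×4.7274)/0.11111 = -7.8293 → z₀ = 0.0003979 m
V₃ = V₁ · ln(z₃/z₀)/ln(z₁/z₀) = 19.2 × 13.1226/11.1615 = 22.5735 km/h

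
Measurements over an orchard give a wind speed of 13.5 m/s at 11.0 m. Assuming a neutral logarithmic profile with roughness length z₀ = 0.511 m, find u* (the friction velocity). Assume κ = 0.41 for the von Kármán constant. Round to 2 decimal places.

u* ≈ 1.80 m/s

Log law: V(z) = (u*/κ) · ln(z/z₀) ⇒ u* = κ · V / ln(z/z₀)
u* = 0.41 × 13.5 / ln(11.0/0.511) = 0.41 × 13.5 / 3.0693
   = 5.5350 / 3.0693 = 1.8034 m/s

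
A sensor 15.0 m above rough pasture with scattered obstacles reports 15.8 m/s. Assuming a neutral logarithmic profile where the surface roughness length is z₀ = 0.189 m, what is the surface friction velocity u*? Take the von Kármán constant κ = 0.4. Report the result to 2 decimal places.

Log law: V(z) = (u*/κ) · ln(z/z₀) ⇒ u* = κ · V / ln(z/z₀)
u* = 0.4 × 15.8 / ln(15.0/0.189) = 0.4 × 15.8 / 4.3741
   = 6.3200 / 4.3741 = 1.4449 m/s

u* ≈ 1.44 m/s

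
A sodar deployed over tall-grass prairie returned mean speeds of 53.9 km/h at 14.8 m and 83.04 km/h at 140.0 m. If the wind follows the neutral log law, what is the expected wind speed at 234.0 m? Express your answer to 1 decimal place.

Log law: V ∝ ln(z/z₀). From the pair, with r = V₁/V₂ = 0.64908,
ln z₀ = (ln z₁ − r·ln z₂)/(1 − r) = (2.6946 − 0.64908×4.9416)/0.35092 = -1.4617 → z₀ = 0.2319 m
V₃ = V₁ · ln(z₃/z₀)/ln(z₁/z₀) = 53.9 × 6.9170/4.1563 = 89.7015 km/h

89.7 km/h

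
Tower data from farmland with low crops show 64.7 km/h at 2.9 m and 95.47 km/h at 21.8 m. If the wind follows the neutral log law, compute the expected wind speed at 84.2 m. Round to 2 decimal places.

116.08 km/h

Log law: V ∝ ln(z/z₀). From the pair, with r = V₁/V₂ = 0.67770,
ln z₀ = (ln z₁ − r·ln z₂)/(1 − r) = (1.0647 − 0.67770×3.0819)/0.32230 = -3.1768 → z₀ = 0.04172 m
V₃ = V₁ · ln(z₃/z₀)/ln(z₁/z₀) = 64.7 × 7.6100/4.2416 = 116.0823 km/h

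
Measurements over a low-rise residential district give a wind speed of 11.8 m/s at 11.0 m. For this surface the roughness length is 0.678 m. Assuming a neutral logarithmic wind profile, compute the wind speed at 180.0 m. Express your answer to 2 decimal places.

23.64 m/s

Log law: V(z) ∝ ln(z/z₀), so V₂/V₁ = ln(z₂/z₀) / ln(z₁/z₀).
ln(180.0/0.678) = 5.5816, ln(11.0/0.678) = 2.7865
V₂ = 11.8 × 5.5816/2.7865 = 11.8 × 2.0031 = 23.6362 m/s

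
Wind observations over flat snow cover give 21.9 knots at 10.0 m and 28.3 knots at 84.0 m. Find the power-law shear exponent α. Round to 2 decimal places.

α ≈ 0.12

Power law: V₂/V₁ = (z₂/z₁)^α ⇒ α = ln(V₂/V₁) / ln(z₂/z₁)
α = ln(28.3/21.9) / ln(84.0/10.0) = ln(1.2922) / ln(8.4000)
  = 0.25638 / 2.12823 = 0.12046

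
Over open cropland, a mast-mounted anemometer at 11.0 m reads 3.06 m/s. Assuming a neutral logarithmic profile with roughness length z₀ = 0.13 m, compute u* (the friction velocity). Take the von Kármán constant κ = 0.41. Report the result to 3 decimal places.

u* ≈ 0.283 m/s

Log law: V(z) = (u*/κ) · ln(z/z₀) ⇒ u* = κ · V / ln(z/z₀)
u* = 0.41 × 3.06 / ln(11.0/0.13) = 0.41 × 3.06 / 4.4381
   = 1.2546 / 4.4381 = 0.2827 m/s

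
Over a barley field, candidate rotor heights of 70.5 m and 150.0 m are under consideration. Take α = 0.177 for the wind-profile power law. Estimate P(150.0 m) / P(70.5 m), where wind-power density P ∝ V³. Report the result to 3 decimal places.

1.493

Speed ratio: V_B/V_A = (z_B/z_A)^α = (150.0/70.5)^0.177 = (2.1277)^0.177 = 1.14298
Power-density ratio: P_B/P_A = (V_B/V_A)³ = (1.14298)³ = 1.49319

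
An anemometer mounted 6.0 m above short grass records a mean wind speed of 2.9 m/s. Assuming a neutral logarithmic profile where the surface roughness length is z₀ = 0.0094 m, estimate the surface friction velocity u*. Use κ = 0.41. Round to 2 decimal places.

u* ≈ 0.18 m/s

Log law: V(z) = (u*/κ) · ln(z/z₀) ⇒ u* = κ · V / ln(z/z₀)
u* = 0.41 × 2.9 / ln(6.0/0.0094) = 0.41 × 2.9 / 6.4588
   = 1.1890 / 6.4588 = 0.1841 m/s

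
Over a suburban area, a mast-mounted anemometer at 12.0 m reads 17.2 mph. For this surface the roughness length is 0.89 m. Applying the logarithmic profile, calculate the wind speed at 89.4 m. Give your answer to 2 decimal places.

30.48 mph

Log law: V(z) ∝ ln(z/z₀), so V₂/V₁ = ln(z₂/z₀) / ln(z₁/z₀).
ln(89.4/0.89) = 4.6097, ln(12.0/0.89) = 2.6014
V₂ = 17.2 × 4.6097/2.6014 = 17.2 × 1.7720 = 30.4778 mph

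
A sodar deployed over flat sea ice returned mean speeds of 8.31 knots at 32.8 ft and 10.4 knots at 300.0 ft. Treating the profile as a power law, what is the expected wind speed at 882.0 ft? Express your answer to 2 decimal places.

First find α: α = ln(V₂/V₁)/ln(z₂/z₁) = ln(10.4/8.31)/ln(300.0/32.8) = 0.22435/2.21335 = 0.1014
Extrapolate from 300.0 ft to 882.0 ft: V₃ = 10.4 × (882.0/300.0)^0.1014 = 10.4 × 1.1155 = 11.6013 knots

11.60 knots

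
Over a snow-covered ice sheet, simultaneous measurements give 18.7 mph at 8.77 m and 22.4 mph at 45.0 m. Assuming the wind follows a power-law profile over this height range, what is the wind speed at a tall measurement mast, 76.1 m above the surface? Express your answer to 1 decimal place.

First find α: α = ln(V₂/V₁)/ln(z₂/z₁) = ln(22.4/18.7)/ln(45.0/8.77) = 0.18054/1.63533 = 0.1104
Extrapolate from 45.0 m to 76.1 m: V₃ = 22.4 × (76.1/45.0)^0.1104 = 22.4 × 1.0597 = 23.7377 mph

23.7 mph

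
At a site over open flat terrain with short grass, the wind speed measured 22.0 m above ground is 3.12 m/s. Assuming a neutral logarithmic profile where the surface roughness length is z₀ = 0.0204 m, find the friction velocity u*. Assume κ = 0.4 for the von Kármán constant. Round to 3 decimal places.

u* ≈ 0.179 m/s

Log law: V(z) = (u*/κ) · ln(z/z₀) ⇒ u* = κ · V / ln(z/z₀)
u* = 0.4 × 3.12 / ln(22.0/0.0204) = 0.4 × 3.12 / 6.9833
   = 1.2480 / 6.9833 = 0.1787 m/s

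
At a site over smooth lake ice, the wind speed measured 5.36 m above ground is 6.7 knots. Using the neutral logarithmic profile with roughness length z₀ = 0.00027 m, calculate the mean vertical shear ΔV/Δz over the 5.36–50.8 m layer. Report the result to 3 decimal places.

Log law: V₂ = V₁ · ln(z₂/z₀)/ln(z₁/z₀) = 6.7 × 12.1450/9.8961 = 8.2226 knots
ΔV/Δz = (8.2226 − 6.7)/(50.8 − 5.36) = 1.5226/45.4400 = 0.03351 knots/m

0.034 knots/m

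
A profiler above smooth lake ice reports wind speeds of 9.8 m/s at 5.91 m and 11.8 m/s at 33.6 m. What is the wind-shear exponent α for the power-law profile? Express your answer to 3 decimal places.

α ≈ 0.107

Power law: V₂/V₁ = (z₂/z₁)^α ⇒ α = ln(V₂/V₁) / ln(z₂/z₁)
α = ln(11.8/9.8) / ln(33.6/5.91) = ln(1.2041) / ln(5.6853)
  = 0.18572 / 1.73788 = 0.10686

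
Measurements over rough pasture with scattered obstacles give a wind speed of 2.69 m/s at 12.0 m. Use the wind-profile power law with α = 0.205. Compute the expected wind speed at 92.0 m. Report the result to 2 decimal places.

4.08 m/s

Power-law profile: V₂ = V₁ · (z₂/z₁)^α
V₂ = 2.69 × (92.0/12.0)^0.205 = 2.69 × (7.6667)^0.205
    = 2.69 × 1.5183 = 4.0841 m/s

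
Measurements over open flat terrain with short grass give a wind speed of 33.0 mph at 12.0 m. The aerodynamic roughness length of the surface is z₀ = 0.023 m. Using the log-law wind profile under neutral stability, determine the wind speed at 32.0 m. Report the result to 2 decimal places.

38.17 mph

Log law: V(z) ∝ ln(z/z₀), so V₂/V₁ = ln(z₂/z₀) / ln(z₁/z₀).
ln(32.0/0.023) = 7.2380, ln(12.0/0.023) = 6.2572
V₂ = 33.0 × 7.2380/6.2572 = 33.0 × 1.1568 = 38.1728 mph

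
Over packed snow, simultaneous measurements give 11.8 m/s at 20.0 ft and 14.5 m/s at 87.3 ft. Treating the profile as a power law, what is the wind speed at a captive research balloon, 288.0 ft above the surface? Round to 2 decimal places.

17.13 m/s

First find α: α = ln(V₂/V₁)/ln(z₂/z₁) = ln(14.5/11.8)/ln(87.3/20.0) = 0.20605/1.47362 = 0.1398
Extrapolate from 87.3 ft to 288.0 ft: V₃ = 14.5 × (288.0/87.3)^0.1398 = 14.5 × 1.1816 = 17.1337 m/s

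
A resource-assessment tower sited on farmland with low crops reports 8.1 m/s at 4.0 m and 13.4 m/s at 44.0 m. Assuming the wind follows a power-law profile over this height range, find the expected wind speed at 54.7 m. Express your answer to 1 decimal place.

First find α: α = ln(V₂/V₁)/ln(z₂/z₁) = ln(13.4/8.1)/ln(44.0/4.0) = 0.50339/2.39790 = 0.2099
Extrapolate from 44.0 m to 54.7 m: V₃ = 13.4 × (54.7/44.0)^0.2099 = 13.4 × 1.0468 = 14.0265 m/s

14.0 m/s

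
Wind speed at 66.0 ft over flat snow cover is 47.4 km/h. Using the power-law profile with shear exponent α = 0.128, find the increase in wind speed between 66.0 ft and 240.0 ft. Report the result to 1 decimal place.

8.5 km/h

Power law: V₂ = V₁ · (z₂/z₁)^α = 47.4 × (3.6364)^0.128 = 55.9170 km/h
ΔV = 55.9170 − 47.4 = 8.5170 km/h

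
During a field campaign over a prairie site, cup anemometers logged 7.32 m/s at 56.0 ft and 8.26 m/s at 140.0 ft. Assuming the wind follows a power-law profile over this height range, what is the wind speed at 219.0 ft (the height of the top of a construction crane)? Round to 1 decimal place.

8.8 m/s

First find α: α = ln(V₂/V₁)/ln(z₂/z₁) = ln(8.26/7.32)/ln(140.0/56.0) = 0.12081/0.91629 = 0.1319
Extrapolate from 140.0 ft to 219.0 ft: V₃ = 8.26 × (219.0/140.0)^0.1319 = 8.26 × 1.0608 = 8.7620 m/s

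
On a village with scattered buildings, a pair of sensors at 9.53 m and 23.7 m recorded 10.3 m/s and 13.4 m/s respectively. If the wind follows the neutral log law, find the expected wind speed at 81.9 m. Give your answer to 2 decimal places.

Log law: V ∝ ln(z/z₀). From the pair, with r = V₁/V₂ = 0.76866,
ln z₀ = (ln z₁ − r·ln z₂)/(1 − r) = (2.2544 − 0.76866×3.1655)/0.23134 = -0.7725 → z₀ = 0.4618 m
V₃ = V₁ · ln(z₃/z₀)/ln(z₁/z₀) = 10.3 × 5.1780/3.0270 = 17.6195 m/s

17.62 m/s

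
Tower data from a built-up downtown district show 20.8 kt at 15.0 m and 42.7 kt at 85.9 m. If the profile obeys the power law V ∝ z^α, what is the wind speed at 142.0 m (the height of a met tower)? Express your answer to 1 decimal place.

52.5 kt

First find α: α = ln(V₂/V₁)/ln(z₂/z₁) = ln(42.7/20.8)/ln(85.9/15.0) = 0.71925/1.74513 = 0.4121
Extrapolate from 85.9 m to 142.0 m: V₃ = 42.7 × (142.0/85.9)^0.4121 = 42.7 × 1.2302 = 52.5287 kt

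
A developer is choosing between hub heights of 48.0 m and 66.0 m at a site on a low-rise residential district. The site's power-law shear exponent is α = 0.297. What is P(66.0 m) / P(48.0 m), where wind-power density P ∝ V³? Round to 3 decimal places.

Speed ratio: V_B/V_A = (z_B/z_A)^α = (66.0/48.0)^0.297 = (1.3750)^0.297 = 1.09920
Power-density ratio: P_B/P_A = (V_B/V_A)³ = (1.09920)³ = 1.32809

1.328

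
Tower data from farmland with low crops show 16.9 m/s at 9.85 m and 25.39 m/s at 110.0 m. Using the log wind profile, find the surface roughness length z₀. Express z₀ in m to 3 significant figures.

Log law: V(z) ∝ ln(z/z₀). With r = V₁/V₂ = 16.9/25.39 = 0.66562,
r · ln(z₂/z₀) = ln(z₁/z₀) ⇒ ln z₀ = (ln z₁ − r·ln z₂)/(1 − r)
ln z₀ = (2.28747 − 0.66562×4.70048) / 0.33438 = -2.5158
z₀ = exp(-2.5158) = 0.08080 m

z₀ ≈ 0.0808 m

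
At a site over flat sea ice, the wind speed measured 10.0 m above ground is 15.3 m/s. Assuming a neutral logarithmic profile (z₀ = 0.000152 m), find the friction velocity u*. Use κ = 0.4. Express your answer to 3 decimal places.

Log law: V(z) = (u*/κ) · ln(z/z₀) ⇒ u* = κ · V / ln(z/z₀)
u* = 0.4 × 15.3 / ln(10.0/0.000152) = 0.4 × 15.3 / 11.0942
   = 6.1200 / 11.0942 = 0.5516 m/s

u* ≈ 0.552 m/s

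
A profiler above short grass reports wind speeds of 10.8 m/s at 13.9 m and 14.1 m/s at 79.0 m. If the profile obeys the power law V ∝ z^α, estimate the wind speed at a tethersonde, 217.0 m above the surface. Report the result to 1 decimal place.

First find α: α = ln(V₂/V₁)/ln(z₂/z₁) = ln(14.1/10.8)/ln(79.0/13.9) = 0.26663/1.73756 = 0.1535
Extrapolate from 79.0 m to 217.0 m: V₃ = 14.1 × (217.0/79.0)^0.1535 = 14.1 × 1.1677 = 16.4649 m/s

16.5 m/s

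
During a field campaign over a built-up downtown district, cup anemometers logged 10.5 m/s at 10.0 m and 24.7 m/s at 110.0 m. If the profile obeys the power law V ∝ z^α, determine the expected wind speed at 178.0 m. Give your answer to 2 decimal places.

First find α: α = ln(V₂/V₁)/ln(z₂/z₁) = ln(24.7/10.5)/ln(110.0/10.0) = 0.85543/2.39790 = 0.3567
Extrapolate from 110.0 m to 178.0 m: V₃ = 24.7 × (178.0/110.0)^0.3567 = 24.7 × 1.1873 = 29.3269 m/s

29.33 m/s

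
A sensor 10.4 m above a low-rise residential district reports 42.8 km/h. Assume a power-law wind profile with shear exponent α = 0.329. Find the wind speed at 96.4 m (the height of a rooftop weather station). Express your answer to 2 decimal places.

89.04 km/h

Power-law profile: V₂ = V₁ · (z₂/z₁)^α
V₂ = 42.8 × (96.4/10.4)^0.329 = 42.8 × (9.2692)^0.329
    = 42.8 × 2.0805 = 89.0433 km/h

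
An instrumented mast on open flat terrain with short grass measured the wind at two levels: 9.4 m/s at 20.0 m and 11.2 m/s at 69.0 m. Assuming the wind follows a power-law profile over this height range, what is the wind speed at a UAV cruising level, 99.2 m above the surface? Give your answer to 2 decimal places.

First find α: α = ln(V₂/V₁)/ln(z₂/z₁) = ln(11.2/9.4)/ln(69.0/20.0) = 0.17520/1.23837 = 0.1415
Extrapolate from 69.0 m to 99.2 m: V₃ = 11.2 × (99.2/69.0)^0.1415 = 11.2 × 1.0527 = 11.7903 m/s

11.79 m/s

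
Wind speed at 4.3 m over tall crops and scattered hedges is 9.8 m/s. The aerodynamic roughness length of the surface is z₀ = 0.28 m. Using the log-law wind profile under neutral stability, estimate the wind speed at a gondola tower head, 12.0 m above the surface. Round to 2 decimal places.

Log law: V(z) ∝ ln(z/z₀), so V₂/V₁ = ln(z₂/z₀) / ln(z₁/z₀).
ln(12.0/0.28) = 3.7579, ln(4.3/0.28) = 2.7316
V₂ = 9.8 × 3.7579/2.7316 = 9.8 × 1.3757 = 13.4820 m/s

13.48 m/s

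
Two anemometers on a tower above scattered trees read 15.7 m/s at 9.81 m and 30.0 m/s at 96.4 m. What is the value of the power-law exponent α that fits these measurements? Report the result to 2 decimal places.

Power law: V₂/V₁ = (z₂/z₁)^α ⇒ α = ln(V₂/V₁) / ln(z₂/z₁)
α = ln(30.0/15.7) / ln(96.4/9.81) = ln(1.9108) / ln(9.8267)
  = 0.64754 / 2.28510 = 0.28337

α ≈ 0.28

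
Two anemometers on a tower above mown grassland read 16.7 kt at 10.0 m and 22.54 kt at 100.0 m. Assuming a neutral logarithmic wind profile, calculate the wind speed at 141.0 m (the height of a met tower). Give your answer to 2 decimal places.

Log law: V ∝ ln(z/z₀). From the pair, with r = V₁/V₂ = 0.74091,
ln z₀ = (ln z₁ − r·ln z₂)/(1 − r) = (2.3026 − 0.74091×4.6052)/0.25909 = -4.2819 → z₀ = 0.01382 m
V₃ = V₁ · ln(z₃/z₀)/ln(z₁/z₀) = 16.7 × 9.2306/6.5844 = 23.4114 kt

23.41 kt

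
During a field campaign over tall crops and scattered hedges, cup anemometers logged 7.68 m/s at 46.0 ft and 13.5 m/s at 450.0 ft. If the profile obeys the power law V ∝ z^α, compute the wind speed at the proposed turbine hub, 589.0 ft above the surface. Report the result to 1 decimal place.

First find α: α = ln(V₂/V₁)/ln(z₂/z₁) = ln(13.5/7.68)/ln(450.0/46.0) = 0.56407/2.28061 = 0.2473
Extrapolate from 450.0 ft to 589.0 ft: V₃ = 13.5 × (589.0/450.0)^0.2473 = 13.5 × 1.0688 = 14.4294 m/s

14.4 m/s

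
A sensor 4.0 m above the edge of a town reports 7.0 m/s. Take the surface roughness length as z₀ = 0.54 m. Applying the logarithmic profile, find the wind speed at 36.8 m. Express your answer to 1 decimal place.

14.8 m/s

Log law: V(z) ∝ ln(z/z₀), so V₂/V₁ = ln(z₂/z₀) / ln(z₁/z₀).
ln(36.8/0.54) = 4.2217, ln(4.0/0.54) = 2.0025
V₂ = 7.0 × 4.2217/2.0025 = 7.0 × 2.1082 = 14.7576 m/s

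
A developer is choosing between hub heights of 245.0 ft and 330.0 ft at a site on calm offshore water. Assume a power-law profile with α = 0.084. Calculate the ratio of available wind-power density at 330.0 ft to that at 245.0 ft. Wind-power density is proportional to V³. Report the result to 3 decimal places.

Speed ratio: V_B/V_A = (z_B/z_A)^α = (330.0/245.0)^0.084 = (1.3469)^0.084 = 1.02533
Power-density ratio: P_B/P_A = (V_B/V_A)³ = (1.02533)³ = 1.07794

1.078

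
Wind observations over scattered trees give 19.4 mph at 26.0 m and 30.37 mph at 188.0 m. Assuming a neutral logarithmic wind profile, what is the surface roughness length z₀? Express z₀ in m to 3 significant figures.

Log law: V(z) ∝ ln(z/z₀). With r = V₁/V₂ = 19.4/30.37 = 0.63879,
r · ln(z₂/z₀) = ln(z₁/z₀) ⇒ ln z₀ = (ln z₁ − r·ln z₂)/(1 − r)
ln z₀ = (3.25810 − 0.63879×5.23644) / 0.36121 = -0.2405
z₀ = exp(-0.2405) = 0.7862 m

z₀ ≈ 0.786 m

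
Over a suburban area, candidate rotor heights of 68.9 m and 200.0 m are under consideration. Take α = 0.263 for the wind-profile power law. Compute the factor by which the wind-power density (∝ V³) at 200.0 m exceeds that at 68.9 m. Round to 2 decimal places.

Speed ratio: V_B/V_A = (z_B/z_A)^α = (200.0/68.9)^0.263 = (2.9028)^0.263 = 1.32349
Power-density ratio: P_B/P_A = (V_B/V_A)³ = (1.32349)³ = 2.31824

2.32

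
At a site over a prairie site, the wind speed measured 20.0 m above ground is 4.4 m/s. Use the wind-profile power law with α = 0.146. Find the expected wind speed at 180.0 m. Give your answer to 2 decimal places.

Power-law profile: V₂ = V₁ · (z₂/z₁)^α
V₂ = 4.4 × (180.0/20.0)^0.146 = 4.4 × (9.0000)^0.146
    = 4.4 × 1.3782 = 6.0642 m/s

6.06 m/s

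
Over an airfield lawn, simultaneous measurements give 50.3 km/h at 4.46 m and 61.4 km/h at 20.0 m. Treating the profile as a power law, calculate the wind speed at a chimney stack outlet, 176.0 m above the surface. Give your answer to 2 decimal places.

81.97 km/h

First find α: α = ln(V₂/V₁)/ln(z₂/z₁) = ln(61.4/50.3)/ln(20.0/4.46) = 0.19940/1.50058 = 0.1329
Extrapolate from 20.0 m to 176.0 m: V₃ = 61.4 × (176.0/20.0)^0.1329 = 61.4 × 1.3351 = 81.9739 km/h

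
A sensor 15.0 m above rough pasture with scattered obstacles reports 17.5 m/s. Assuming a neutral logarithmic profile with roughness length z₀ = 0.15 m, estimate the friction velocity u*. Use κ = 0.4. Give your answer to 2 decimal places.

Log law: V(z) = (u*/κ) · ln(z/z₀) ⇒ u* = κ · V / ln(z/z₀)
u* = 0.4 × 17.5 / ln(15.0/0.15) = 0.4 × 17.5 / 4.6052
   = 7.0000 / 4.6052 = 1.5200 m/s

u* ≈ 1.52 m/s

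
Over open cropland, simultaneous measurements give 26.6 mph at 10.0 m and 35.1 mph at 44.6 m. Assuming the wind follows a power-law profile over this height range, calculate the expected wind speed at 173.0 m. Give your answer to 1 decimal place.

First find α: α = ln(V₂/V₁)/ln(z₂/z₁) = ln(35.1/26.6)/ln(44.6/10.0) = 0.27729/1.49515 = 0.1855
Extrapolate from 44.6 m to 173.0 m: V₃ = 35.1 × (173.0/44.6)^0.1855 = 35.1 × 1.2858 = 45.1325 mph

45.1 mph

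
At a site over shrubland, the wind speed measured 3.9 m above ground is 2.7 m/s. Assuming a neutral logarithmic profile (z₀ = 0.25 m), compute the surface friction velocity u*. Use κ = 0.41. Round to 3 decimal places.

u* ≈ 0.403 m/s

Log law: V(z) = (u*/κ) · ln(z/z₀) ⇒ u* = κ · V / ln(z/z₀)
u* = 0.41 × 2.7 / ln(3.9/0.25) = 0.41 × 2.7 / 2.7473
   = 1.1070 / 2.7473 = 0.4029 m/s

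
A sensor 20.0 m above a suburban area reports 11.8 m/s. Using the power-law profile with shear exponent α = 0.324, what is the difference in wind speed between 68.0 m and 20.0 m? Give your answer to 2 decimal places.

5.74 m/s

Power law: V₂ = V₁ · (z₂/z₁)^α = 11.8 × (3.4000)^0.324 = 17.5421 m/s
ΔV = 17.5421 − 11.8 = 5.7421 m/s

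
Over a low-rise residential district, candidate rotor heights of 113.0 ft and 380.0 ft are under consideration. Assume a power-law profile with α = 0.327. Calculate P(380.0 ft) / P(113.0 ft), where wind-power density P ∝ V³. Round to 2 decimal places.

3.29

Speed ratio: V_B/V_A = (z_B/z_A)^α = (380.0/113.0)^0.327 = (3.3628)^0.327 = 1.48673
Power-density ratio: P_B/P_A = (V_B/V_A)³ = (1.48673)³ = 3.28623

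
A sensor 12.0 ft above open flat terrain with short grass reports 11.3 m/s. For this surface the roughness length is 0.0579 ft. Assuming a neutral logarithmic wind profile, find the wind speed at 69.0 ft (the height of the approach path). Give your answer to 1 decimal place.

15.0 m/s

Log law: V(z) ∝ ln(z/z₀), so V₂/V₁ = ln(z₂/z₀) / ln(z₁/z₀).
ln(69.0/0.0579) = 7.0831, ln(12.0/0.0579) = 5.3339
V₂ = 11.3 × 7.0831/5.3339 = 11.3 × 1.3279 = 15.0057 m/s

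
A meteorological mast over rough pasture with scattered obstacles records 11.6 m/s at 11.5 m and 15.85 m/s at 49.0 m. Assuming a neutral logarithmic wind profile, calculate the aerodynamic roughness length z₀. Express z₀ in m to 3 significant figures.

Log law: V(z) ∝ ln(z/z₀). With r = V₁/V₂ = 11.6/15.85 = 0.73186,
r · ln(z₂/z₀) = ln(z₁/z₀) ⇒ ln z₀ = (ln z₁ − r·ln z₂)/(1 − r)
ln z₀ = (2.44235 − 0.73186×3.89182) / 0.26814 = -1.5139
z₀ = exp(-1.5139) = 0.2201 m

z₀ ≈ 0.220 m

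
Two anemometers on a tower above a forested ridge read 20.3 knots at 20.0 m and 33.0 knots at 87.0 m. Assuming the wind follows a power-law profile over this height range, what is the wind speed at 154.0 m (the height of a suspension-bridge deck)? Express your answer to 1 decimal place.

First find α: α = ln(V₂/V₁)/ln(z₂/z₁) = ln(33.0/20.3)/ln(87.0/20.0) = 0.48589/1.47018 = 0.3305
Extrapolate from 87.0 m to 154.0 m: V₃ = 33.0 × (154.0/87.0)^0.3305 = 33.0 × 1.2077 = 39.8545 knots

39.9 knots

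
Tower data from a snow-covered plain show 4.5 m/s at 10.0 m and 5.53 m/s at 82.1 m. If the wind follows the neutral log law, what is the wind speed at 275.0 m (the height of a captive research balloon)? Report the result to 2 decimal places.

6.12 m/s

Log law: V ∝ ln(z/z₀). From the pair, with r = V₁/V₂ = 0.81374,
ln z₀ = (ln z₁ − r·ln z₂)/(1 − r) = (2.3026 − 0.81374×4.4079)/0.18626 = -6.8956 → z₀ = 0.001012 m
V₃ = V₁ · ln(z₃/z₀)/ln(z₁/z₀) = 4.5 × 12.5123/9.1981 = 6.1214 m/s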